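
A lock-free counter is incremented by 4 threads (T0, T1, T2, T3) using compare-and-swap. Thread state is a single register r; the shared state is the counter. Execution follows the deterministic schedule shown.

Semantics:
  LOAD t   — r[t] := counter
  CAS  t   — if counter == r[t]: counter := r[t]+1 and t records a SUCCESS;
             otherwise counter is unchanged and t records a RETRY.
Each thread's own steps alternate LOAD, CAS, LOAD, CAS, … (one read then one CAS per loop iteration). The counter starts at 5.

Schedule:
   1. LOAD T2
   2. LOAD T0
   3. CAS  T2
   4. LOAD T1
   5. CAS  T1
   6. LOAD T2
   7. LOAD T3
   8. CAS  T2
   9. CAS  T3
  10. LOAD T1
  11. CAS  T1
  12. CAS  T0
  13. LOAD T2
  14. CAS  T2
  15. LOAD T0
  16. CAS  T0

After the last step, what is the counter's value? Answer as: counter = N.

counter = 11

[1] T2.load  rd  (counter 5, T2.r 5)
[2] T0.load  rd  (counter 5, T0.r 5)
[3] T2.cas  hit  (counter 6, T2.r 5)
[4] T1.load  rd  (counter 6, T1.r 6)
[5] T1.cas  hit  (counter 7, T1.r 6)
[6] T2.load  rd  (counter 7, T2.r 7)
[7] T3.load  rd  (counter 7, T3.r 7)
[8] T2.cas  hit  (counter 8, T2.r 7)
[9] T3.cas  miss  (counter 8, T3.r 7)
[10] T1.load  rd  (counter 8, T1.r 8)
[11] T1.cas  hit  (counter 9, T1.r 8)
[12] T0.cas  miss  (counter 9, T0.r 5)
[13] T2.load  rd  (counter 9, T2.r 9)
[14] T2.cas  hit  (counter 10, T2.r 9)
[15] T0.load  rd  (counter 10, T0.r 10)
[16] T0.cas  hit  (counter 11, T0.r 10)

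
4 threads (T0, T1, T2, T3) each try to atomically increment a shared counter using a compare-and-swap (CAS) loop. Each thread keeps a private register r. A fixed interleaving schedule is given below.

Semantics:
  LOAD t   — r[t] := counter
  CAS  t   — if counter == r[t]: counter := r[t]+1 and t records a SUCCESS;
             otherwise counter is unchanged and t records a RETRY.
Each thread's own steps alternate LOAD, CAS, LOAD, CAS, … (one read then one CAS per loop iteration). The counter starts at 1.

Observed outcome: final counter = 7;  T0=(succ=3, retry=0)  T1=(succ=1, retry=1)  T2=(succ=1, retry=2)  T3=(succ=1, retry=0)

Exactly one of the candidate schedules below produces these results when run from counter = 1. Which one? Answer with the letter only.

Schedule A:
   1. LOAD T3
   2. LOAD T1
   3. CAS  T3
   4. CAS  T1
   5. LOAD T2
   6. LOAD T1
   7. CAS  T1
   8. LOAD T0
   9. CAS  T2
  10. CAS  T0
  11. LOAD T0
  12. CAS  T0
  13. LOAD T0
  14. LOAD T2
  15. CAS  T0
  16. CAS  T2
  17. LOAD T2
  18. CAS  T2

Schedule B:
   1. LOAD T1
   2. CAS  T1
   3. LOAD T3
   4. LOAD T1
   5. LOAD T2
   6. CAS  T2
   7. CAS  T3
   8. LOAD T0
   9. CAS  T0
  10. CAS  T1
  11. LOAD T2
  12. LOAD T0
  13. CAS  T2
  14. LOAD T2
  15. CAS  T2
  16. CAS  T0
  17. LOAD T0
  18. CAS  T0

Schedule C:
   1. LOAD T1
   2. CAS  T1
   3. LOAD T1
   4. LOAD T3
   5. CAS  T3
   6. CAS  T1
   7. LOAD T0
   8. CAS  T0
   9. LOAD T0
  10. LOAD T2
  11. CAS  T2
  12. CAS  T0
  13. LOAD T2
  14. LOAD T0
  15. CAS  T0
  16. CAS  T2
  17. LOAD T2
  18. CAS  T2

A

Run A:
T3 LOAD — after: cnt=1, r=1 — load
T1 LOAD — after: cnt=1, r=1 — load
T3 CAS — after: cnt=2, r=1 — ok
T1 CAS — after: cnt=2, r=1 — retry
T2 LOAD — after: cnt=2, r=2 — load
T1 LOAD — after: cnt=2, r=2 — load
T1 CAS — after: cnt=3, r=2 — ok
T0 LOAD — after: cnt=3, r=3 — load
T2 CAS — after: cnt=3, r=2 — retry
T0 CAS — after: cnt=4, r=3 — ok
T0 LOAD — after: cnt=4, r=4 — load
T0 CAS — after: cnt=5, r=4 — ok
T0 LOAD — after: cnt=5, r=5 — load
T2 LOAD — after: cnt=5, r=5 — load
T0 CAS — after: cnt=6, r=5 — ok
T2 CAS — after: cnt=6, r=5 — retry
T2 LOAD — after: cnt=6, r=6 — load
T2 CAS — after: cnt=7, r=6 — ok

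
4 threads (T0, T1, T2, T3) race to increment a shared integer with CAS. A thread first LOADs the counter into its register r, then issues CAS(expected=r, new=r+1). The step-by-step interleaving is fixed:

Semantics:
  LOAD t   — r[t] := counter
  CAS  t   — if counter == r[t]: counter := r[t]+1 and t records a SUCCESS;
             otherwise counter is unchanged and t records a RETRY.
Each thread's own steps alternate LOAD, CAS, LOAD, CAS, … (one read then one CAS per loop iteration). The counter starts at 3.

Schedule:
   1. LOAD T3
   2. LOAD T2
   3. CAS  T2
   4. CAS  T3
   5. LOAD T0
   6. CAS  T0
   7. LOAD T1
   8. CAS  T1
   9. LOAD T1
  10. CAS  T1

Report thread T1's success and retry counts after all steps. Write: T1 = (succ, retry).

T1 = (2, 0)

1. LOAD T3 → mem=3 r[T3]=3 [LOAD]
2. LOAD T2 → mem=3 r[T2]=3 [LOAD]
3. CAS T2 → mem=4 r[T2]=3 [OK]
4. CAS T3 → mem=4 r[T3]=3 [RETRY]
5. LOAD T0 → mem=4 r[T0]=4 [LOAD]
6. CAS T0 → mem=5 r[T0]=4 [OK]
7. LOAD T1 → mem=5 r[T1]=5 [LOAD]
8. CAS T1 → mem=6 r[T1]=5 [OK]
9. LOAD T1 → mem=6 r[T1]=6 [LOAD]
10. CAS T1 → mem=7 r[T1]=6 [OK]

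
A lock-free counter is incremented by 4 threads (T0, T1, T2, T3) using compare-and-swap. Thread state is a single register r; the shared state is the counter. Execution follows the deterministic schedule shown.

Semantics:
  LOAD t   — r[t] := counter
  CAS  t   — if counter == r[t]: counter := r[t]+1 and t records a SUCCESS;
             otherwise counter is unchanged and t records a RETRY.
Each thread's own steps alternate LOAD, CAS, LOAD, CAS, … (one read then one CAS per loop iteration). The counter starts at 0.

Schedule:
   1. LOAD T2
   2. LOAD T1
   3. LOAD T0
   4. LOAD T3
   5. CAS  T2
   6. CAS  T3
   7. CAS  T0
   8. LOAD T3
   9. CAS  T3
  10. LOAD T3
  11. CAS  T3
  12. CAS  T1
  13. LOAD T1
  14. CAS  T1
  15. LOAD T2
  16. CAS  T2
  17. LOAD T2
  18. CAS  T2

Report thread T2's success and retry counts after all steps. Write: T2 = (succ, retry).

T2 = (3, 0)

   1) LOAD T2:  M=0  r_T2=0
   2) LOAD T1:  M=0  r_T1=0
   3) LOAD T0:  M=0  r_T0=0
   4) LOAD T3:  M=0  r_T3=0
   5) CAS  T2:  M=1  r_T2=0 ✓
   6) CAS  T3:  M=1  r_T3=0 ✗
   7) CAS  T0:  M=1  r_T0=0 ✗
   8) LOAD T3:  M=1  r_T3=1
   9) CAS  T3:  M=2  r_T3=1 ✓
  10) LOAD T3:  M=2  r_T3=2
  11) CAS  T3:  M=3  r_T3=2 ✓
  12) CAS  T1:  M=3  r_T1=0 ✗
  13) LOAD T1:  M=3  r_T1=3
  14) CAS  T1:  M=4  r_T1=3 ✓
  15) LOAD T2:  M=4  r_T2=4
  16) CAS  T2:  M=5  r_T2=4 ✓
  17) LOAD T2:  M=5  r_T2=5
  18) CAS  T2:  M=6  r_T2=5 ✓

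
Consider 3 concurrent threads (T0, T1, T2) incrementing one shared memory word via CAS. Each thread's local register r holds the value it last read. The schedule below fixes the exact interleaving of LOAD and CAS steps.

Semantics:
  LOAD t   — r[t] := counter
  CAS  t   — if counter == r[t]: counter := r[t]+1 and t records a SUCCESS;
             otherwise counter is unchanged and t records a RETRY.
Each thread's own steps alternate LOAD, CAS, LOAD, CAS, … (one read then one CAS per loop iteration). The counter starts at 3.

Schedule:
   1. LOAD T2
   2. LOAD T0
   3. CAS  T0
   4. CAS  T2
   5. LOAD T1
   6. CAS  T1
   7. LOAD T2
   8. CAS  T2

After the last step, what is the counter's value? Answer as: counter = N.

counter = 6

T2 LOAD — after: cnt=3, r=3 — load
T0 LOAD — after: cnt=3, r=3 — load
T0 CAS — after: cnt=4, r=3 — ok
T2 CAS — after: cnt=4, r=3 — retry
T1 LOAD — after: cnt=4, r=4 — load
T1 CAS — after: cnt=5, r=4 — ok
T2 LOAD — after: cnt=5, r=5 — load
T2 CAS — after: cnt=6, r=5 — ok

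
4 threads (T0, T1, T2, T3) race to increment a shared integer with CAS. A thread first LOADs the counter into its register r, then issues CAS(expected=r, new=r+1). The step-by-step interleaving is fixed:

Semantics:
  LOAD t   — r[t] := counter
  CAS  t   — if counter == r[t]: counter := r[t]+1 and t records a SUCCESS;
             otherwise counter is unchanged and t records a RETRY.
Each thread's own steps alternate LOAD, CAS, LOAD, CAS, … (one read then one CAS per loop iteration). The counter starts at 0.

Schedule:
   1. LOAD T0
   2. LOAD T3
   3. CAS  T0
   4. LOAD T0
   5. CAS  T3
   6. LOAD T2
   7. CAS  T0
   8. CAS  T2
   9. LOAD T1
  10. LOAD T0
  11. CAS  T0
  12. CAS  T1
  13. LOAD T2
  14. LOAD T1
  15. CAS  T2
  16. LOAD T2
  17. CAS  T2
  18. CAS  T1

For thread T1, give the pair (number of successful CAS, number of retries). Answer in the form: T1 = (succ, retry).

#1 T0 reads 0
#2 T3 reads 0
#3 T0 CAS(0→1) writes; counter now 1
#4 T0 reads 1
#5 T3 CAS(0→1) fails; counter now 1
#6 T2 reads 1
#7 T0 CAS(1→2) writes; counter now 2
#8 T2 CAS(1→2) fails; counter now 2
#9 T1 reads 2
#10 T0 reads 2
#11 T0 CAS(2→3) writes; counter now 3
#12 T1 CAS(2→3) fails; counter now 3
#13 T2 reads 3
#14 T1 reads 3
#15 T2 CAS(3→4) writes; counter now 4
#16 T2 reads 4
#17 T2 CAS(4→5) writes; counter now 5
#18 T1 CAS(3→4) fails; counter now 5

T1 = (0, 2)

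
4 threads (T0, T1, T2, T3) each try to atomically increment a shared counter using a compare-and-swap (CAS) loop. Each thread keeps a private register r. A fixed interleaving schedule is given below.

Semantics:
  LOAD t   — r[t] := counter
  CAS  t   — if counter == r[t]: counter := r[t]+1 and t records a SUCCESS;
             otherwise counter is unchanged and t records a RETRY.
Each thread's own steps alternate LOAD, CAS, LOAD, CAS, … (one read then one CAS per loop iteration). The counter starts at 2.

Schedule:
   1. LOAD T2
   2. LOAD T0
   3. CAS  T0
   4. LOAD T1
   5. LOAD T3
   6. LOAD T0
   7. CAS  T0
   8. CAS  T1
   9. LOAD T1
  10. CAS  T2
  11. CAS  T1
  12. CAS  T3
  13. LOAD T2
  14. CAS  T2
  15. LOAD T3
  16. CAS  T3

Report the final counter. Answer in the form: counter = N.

counter = 7

#1 T2 reads 2
#2 T0 reads 2
#3 T0 CAS(2→3) writes; counter now 3
#4 T1 reads 3
#5 T3 reads 3
#6 T0 reads 3
#7 T0 CAS(3→4) writes; counter now 4
#8 T1 CAS(3→4) fails; counter now 4
#9 T1 reads 4
#10 T2 CAS(2→3) fails; counter now 4
#11 T1 CAS(4→5) writes; counter now 5
#12 T3 CAS(3→4) fails; counter now 5
#13 T2 reads 5
#14 T2 CAS(5→6) writes; counter now 6
#15 T3 reads 6
#16 T3 CAS(6→7) writes; counter now 7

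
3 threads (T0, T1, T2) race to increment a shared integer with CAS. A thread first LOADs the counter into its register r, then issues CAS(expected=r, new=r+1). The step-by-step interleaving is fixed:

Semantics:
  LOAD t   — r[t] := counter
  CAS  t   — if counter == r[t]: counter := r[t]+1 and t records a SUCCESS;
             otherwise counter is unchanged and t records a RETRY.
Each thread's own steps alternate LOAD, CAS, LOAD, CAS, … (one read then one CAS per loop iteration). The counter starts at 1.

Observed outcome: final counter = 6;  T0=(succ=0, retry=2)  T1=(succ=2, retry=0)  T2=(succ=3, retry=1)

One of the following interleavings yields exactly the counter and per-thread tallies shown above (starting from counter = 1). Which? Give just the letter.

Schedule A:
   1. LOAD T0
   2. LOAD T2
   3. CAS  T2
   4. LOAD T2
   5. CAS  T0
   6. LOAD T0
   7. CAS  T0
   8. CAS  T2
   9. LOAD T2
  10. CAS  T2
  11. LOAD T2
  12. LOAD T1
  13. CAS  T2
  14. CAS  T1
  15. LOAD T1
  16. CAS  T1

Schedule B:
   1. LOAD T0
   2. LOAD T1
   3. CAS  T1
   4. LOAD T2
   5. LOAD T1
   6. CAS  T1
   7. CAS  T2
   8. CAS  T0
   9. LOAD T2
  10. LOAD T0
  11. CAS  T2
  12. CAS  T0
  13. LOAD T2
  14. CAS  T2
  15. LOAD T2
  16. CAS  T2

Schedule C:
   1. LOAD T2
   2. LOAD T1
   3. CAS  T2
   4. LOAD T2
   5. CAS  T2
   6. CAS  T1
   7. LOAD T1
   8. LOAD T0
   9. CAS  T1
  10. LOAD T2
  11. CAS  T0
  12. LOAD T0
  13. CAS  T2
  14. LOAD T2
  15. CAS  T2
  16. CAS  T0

B

Run B:
#1 T0 reads 1
#2 T1 reads 1
#3 T1 CAS(1→2) writes; counter now 2
#4 T2 reads 2
#5 T1 reads 2
#6 T1 CAS(2→3) writes; counter now 3
#7 T2 CAS(2→3) fails; counter now 3
#8 T0 CAS(1→2) fails; counter now 3
#9 T2 reads 3
#10 T0 reads 3
#11 T2 CAS(3→4) writes; counter now 4
#12 T0 CAS(3→4) fails; counter now 4
#13 T2 reads 4
#14 T2 CAS(4→5) writes; counter now 5
#15 T2 reads 5
#16 T2 CAS(5→6) writes; counter now 6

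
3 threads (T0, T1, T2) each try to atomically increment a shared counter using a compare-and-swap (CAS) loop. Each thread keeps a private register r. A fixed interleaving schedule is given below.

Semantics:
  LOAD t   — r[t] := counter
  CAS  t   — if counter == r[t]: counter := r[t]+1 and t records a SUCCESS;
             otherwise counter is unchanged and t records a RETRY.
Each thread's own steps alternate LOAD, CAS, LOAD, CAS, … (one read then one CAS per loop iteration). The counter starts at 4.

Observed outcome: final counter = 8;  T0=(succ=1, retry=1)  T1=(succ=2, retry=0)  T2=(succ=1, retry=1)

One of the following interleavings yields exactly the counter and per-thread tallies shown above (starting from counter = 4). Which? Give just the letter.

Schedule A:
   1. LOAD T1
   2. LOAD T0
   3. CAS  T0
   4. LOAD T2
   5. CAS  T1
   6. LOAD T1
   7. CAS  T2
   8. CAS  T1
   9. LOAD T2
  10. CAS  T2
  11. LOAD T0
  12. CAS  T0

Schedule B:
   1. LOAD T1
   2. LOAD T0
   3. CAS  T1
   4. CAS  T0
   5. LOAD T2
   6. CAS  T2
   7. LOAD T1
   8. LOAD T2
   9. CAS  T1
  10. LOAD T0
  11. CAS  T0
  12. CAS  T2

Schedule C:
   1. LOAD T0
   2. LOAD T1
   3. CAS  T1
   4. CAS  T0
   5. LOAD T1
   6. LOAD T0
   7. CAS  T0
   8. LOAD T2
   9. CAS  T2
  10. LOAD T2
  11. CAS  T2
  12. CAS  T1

B

Run B:
#1 T1 reads 4
#2 T0 reads 4
#3 T1 CAS(4→5) writes; counter now 5
#4 T0 CAS(4→5) fails; counter now 5
#5 T2 reads 5
#6 T2 CAS(5→6) writes; counter now 6
#7 T1 reads 6
#8 T2 reads 6
#9 T1 CAS(6→7) writes; counter now 7
#10 T0 reads 7
#11 T0 CAS(7→8) writes; counter now 8
#12 T2 CAS(6→7) fails; counter now 8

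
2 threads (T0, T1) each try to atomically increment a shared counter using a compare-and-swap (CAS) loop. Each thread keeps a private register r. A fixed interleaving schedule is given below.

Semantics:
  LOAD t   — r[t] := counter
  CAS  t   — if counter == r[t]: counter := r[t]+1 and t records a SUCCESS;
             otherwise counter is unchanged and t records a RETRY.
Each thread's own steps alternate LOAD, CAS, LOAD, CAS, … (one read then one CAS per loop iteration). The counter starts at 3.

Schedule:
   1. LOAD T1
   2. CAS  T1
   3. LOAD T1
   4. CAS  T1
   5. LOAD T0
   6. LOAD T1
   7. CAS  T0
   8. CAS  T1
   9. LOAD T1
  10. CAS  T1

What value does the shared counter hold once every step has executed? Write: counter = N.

1. LOAD T1 → mem=3 r[T1]=3 [LOAD]
2. CAS T1 → mem=4 r[T1]=3 [OK]
3. LOAD T1 → mem=4 r[T1]=4 [LOAD]
4. CAS T1 → mem=5 r[T1]=4 [OK]
5. LOAD T0 → mem=5 r[T0]=5 [LOAD]
6. LOAD T1 → mem=5 r[T1]=5 [LOAD]
7. CAS T0 → mem=6 r[T0]=5 [OK]
8. CAS T1 → mem=6 r[T1]=5 [RETRY]
9. LOAD T1 → mem=6 r[T1]=6 [LOAD]
10. CAS T1 → mem=7 r[T1]=6 [OK]

counter = 7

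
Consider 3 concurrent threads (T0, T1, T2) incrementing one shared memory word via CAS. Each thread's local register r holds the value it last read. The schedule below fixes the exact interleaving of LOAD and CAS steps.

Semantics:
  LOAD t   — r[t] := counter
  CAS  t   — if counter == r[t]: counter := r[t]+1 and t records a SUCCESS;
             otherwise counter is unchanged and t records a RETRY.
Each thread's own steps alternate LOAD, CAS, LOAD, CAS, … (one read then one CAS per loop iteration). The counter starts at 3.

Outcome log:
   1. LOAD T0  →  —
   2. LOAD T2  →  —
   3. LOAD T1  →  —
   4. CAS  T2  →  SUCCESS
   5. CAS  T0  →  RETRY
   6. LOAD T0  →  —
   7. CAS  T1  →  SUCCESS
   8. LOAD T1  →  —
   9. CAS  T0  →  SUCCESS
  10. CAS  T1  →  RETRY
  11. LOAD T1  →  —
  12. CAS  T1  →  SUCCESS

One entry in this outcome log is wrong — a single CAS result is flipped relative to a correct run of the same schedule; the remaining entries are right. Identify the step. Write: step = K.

Re-executing:
   1) LOAD T0:  M=3  r_T0=3
   2) LOAD T2:  M=3  r_T2=3
   3) LOAD T1:  M=3  r_T1=3
   4) CAS  T2:  M=4  r_T2=3 ✓
   5) CAS  T0:  M=4  r_T0=3 ✗
   6) LOAD T0:  M=4  r_T0=4
   7) CAS  T1:  M=4  r_T1=3 ✗
   8) LOAD T1:  M=4  r_T1=4
   9) CAS  T0:  M=5  r_T0=4 ✓
  10) CAS  T1:  M=5  r_T1=4 ✗
  11) LOAD T1:  M=5  r_T1=5
  12) CAS  T1:  M=6  r_T1=5 ✓
Flip is step 7.

step = 7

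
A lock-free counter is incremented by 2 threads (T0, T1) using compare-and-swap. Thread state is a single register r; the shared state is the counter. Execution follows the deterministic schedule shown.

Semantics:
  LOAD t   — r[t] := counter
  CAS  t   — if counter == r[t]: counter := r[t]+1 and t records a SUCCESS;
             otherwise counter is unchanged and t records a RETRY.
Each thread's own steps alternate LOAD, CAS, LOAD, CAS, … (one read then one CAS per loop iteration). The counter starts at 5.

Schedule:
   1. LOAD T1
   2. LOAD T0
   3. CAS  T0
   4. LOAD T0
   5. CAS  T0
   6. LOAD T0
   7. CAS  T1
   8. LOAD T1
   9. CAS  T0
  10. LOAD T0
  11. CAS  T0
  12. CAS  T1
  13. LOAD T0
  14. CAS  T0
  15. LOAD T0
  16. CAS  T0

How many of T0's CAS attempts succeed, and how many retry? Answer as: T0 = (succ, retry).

T0 = (6, 0)

#1 T1 reads 5
#2 T0 reads 5
#3 T0 CAS(5→6) writes; counter now 6
#4 T0 reads 6
#5 T0 CAS(6→7) writes; counter now 7
#6 T0 reads 7
#7 T1 CAS(5→6) fails; counter now 7
#8 T1 reads 7
#9 T0 CAS(7→8) writes; counter now 8
#10 T0 reads 8
#11 T0 CAS(8→9) writes; counter now 9
#12 T1 CAS(7→8) fails; counter now 9
#13 T0 reads 9
#14 T0 CAS(9→10) writes; counter now 10
#15 T0 reads 10
#16 T0 CAS(10→11) writes; counter now 11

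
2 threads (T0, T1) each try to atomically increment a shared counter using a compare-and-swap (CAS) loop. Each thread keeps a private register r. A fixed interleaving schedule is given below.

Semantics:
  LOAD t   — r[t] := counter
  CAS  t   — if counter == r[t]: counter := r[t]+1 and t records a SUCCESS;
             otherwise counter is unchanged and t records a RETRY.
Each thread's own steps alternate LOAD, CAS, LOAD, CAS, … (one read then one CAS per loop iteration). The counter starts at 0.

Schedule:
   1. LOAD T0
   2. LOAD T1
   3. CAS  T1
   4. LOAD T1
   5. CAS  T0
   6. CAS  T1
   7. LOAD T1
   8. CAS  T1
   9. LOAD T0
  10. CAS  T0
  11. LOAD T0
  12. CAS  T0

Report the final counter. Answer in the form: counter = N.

   1) LOAD T0:  M=0  r_T0=0
   2) LOAD T1:  M=0  r_T1=0
   3) CAS  T1:  M=1  r_T1=0 ✓
   4) LOAD T1:  M=1  r_T1=1
   5) CAS  T0:  M=1  r_T0=0 ✗
   6) CAS  T1:  M=2  r_T1=1 ✓
   7) LOAD T1:  M=2  r_T1=2
   8) CAS  T1:  M=3  r_T1=2 ✓
   9) LOAD T0:  M=3  r_T0=3
  10) CAS  T0:  M=4  r_T0=3 ✓
  11) LOAD T0:  M=4  r_T0=4
  12) CAS  T0:  M=5  r_T0=4 ✓

counter = 5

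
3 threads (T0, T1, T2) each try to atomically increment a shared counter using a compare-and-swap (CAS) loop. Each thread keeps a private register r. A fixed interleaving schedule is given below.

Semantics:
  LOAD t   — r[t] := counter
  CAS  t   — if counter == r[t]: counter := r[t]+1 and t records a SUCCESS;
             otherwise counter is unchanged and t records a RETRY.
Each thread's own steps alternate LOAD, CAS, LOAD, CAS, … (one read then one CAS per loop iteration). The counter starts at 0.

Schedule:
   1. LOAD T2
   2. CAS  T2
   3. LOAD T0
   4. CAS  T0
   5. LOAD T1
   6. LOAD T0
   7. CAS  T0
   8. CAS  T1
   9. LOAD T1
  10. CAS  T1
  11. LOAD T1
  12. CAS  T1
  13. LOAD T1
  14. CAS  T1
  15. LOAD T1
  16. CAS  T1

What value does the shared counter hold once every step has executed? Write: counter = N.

counter = 7

step 1: T2 LOAD ⇒ load; ctr=0 reg=0
step 2: T2 CAS ⇒ ok; ctr=1 reg=0
step 3: T0 LOAD ⇒ load; ctr=1 reg=1
step 4: T0 CAS ⇒ ok; ctr=2 reg=1
step 5: T1 LOAD ⇒ load; ctr=2 reg=2
step 6: T0 LOAD ⇒ load; ctr=2 reg=2
step 7: T0 CAS ⇒ ok; ctr=3 reg=2
step 8: T1 CAS ⇒ retry; ctr=3 reg=2
step 9: T1 LOAD ⇒ load; ctr=3 reg=3
step 10: T1 CAS ⇒ ok; ctr=4 reg=3
step 11: T1 LOAD ⇒ load; ctr=4 reg=4
step 12: T1 CAS ⇒ ok; ctr=5 reg=4
step 13: T1 LOAD ⇒ load; ctr=5 reg=5
step 14: T1 CAS ⇒ ok; ctr=6 reg=5
step 15: T1 LOAD ⇒ load; ctr=6 reg=6
step 16: T1 CAS ⇒ ok; ctr=7 reg=6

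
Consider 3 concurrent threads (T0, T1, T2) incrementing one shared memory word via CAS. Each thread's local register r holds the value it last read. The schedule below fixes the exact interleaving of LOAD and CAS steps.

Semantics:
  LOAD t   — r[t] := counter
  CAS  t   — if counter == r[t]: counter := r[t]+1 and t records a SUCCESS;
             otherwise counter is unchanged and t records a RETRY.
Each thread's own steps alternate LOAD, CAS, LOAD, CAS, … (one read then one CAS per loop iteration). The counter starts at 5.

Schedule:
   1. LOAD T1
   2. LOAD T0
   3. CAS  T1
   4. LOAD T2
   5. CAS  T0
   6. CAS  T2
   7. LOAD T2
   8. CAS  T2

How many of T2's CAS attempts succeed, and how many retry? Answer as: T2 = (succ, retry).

   1) LOAD T1:  M=5  r_T1=5
   2) LOAD T0:  M=5  r_T0=5
   3) CAS  T1:  M=6  r_T1=5 ✓
   4) LOAD T2:  M=6  r_T2=6
   5) CAS  T0:  M=6  r_T0=5 ✗
   6) CAS  T2:  M=7  r_T2=6 ✓
   7) LOAD T2:  M=7  r_T2=7
   8) CAS  T2:  M=8  r_T2=7 ✓

T2 = (2, 0)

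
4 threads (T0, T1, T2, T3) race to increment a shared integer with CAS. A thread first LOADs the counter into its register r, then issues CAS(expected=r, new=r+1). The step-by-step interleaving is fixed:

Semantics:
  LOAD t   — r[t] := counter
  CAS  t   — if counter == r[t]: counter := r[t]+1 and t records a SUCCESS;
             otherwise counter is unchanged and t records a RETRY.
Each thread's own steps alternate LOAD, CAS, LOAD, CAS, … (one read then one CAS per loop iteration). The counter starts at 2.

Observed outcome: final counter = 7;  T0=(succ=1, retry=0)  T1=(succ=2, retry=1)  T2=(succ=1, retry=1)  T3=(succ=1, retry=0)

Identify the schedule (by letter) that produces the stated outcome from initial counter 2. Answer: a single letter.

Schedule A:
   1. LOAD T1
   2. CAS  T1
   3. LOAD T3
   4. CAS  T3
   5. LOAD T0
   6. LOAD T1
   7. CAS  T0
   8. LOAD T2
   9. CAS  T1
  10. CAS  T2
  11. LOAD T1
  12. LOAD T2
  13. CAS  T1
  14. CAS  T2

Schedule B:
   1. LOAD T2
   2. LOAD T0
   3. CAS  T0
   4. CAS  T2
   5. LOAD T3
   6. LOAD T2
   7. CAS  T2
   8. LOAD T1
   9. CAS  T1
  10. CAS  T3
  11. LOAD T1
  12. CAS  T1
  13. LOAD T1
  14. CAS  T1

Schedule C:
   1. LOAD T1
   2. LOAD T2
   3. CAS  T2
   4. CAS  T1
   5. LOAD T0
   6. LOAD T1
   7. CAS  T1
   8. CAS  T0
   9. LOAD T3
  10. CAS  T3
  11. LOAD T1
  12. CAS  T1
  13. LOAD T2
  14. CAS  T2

A

Tracing schedule A:
   1) LOAD T1:  M=2  r_T1=2
   2) CAS  T1:  M=3  r_T1=2 ✓
   3) LOAD T3:  M=3  r_T3=3
   4) CAS  T3:  M=4  r_T3=3 ✓
   5) LOAD T0:  M=4  r_T0=4
   6) LOAD T1:  M=4  r_T1=4
   7) CAS  T0:  M=5  r_T0=4 ✓
   8) LOAD T2:  M=5  r_T2=5
   9) CAS  T1:  M=5  r_T1=4 ✗
  10) CAS  T2:  M=6  r_T2=5 ✓
  11) LOAD T1:  M=6  r_T1=6
  12) LOAD T2:  M=6  r_T2=6
  13) CAS  T1:  M=7  r_T1=6 ✓
  14) CAS  T2:  M=7  r_T2=6 ✗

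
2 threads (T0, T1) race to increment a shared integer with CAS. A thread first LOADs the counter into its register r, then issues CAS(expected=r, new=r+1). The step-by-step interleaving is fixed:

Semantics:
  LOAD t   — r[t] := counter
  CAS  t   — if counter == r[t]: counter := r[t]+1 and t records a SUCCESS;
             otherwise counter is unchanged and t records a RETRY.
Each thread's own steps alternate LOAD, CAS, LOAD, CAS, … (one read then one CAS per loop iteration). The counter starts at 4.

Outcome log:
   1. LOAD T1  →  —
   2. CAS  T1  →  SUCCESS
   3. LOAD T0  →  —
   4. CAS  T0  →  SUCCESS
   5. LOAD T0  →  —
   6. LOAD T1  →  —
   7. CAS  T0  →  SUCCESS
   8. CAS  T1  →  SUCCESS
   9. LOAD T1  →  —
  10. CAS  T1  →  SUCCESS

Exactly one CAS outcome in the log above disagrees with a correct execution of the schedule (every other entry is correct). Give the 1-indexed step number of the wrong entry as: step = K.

Reference trace:
   1) LOAD T1:  M=4  r_T1=4
   2) CAS  T1:  M=5  r_T1=4 ✓
   3) LOAD T0:  M=5  r_T0=5
   4) CAS  T0:  M=6  r_T0=5 ✓
   5) LOAD T0:  M=6  r_T0=6
   6) LOAD T1:  M=6  r_T1=6
   7) CAS  T0:  M=7  r_T0=6 ✓
   8) CAS  T1:  M=7  r_T1=6 ✗
   9) LOAD T1:  M=7  r_T1=7
  10) CAS  T1:  M=8  r_T1=7 ✓
Flip is step 8.

step = 8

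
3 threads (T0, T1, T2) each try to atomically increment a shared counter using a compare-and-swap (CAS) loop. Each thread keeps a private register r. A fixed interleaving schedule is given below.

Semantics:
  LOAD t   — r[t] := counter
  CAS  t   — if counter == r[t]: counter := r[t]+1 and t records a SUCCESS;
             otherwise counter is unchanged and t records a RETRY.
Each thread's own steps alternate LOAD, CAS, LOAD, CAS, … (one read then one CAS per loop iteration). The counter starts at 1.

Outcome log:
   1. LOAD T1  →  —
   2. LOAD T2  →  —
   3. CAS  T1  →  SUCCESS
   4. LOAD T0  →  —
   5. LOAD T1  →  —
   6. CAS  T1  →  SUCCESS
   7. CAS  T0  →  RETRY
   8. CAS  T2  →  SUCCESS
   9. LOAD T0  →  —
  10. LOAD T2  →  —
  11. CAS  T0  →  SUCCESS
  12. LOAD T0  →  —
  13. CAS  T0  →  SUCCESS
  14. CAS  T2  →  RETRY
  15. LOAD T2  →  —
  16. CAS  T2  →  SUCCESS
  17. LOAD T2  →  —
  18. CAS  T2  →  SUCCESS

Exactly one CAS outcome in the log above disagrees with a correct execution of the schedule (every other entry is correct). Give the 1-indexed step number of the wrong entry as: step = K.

step = 8

Correct run:
#1 T1 reads 1
#2 T2 reads 1
#3 T1 CAS(1→2) writes; counter now 2
#4 T0 reads 2
#5 T1 reads 2
#6 T1 CAS(2→3) writes; counter now 3
#7 T0 CAS(2→3) fails; counter now 3
#8 T2 CAS(1→2) fails; counter now 3
#9 T0 reads 3
#10 T2 reads 3
#11 T0 CAS(3→4) writes; counter now 4
#12 T0 reads 4
#13 T0 CAS(4→5) writes; counter now 5
#14 T2 CAS(3→4) fails; counter now 5
#15 T2 reads 5
#16 T2 CAS(5→6) writes; counter now 6
#17 T2 reads 6
#18 T2 CAS(6→7) writes; counter now 7
Mismatch at 8.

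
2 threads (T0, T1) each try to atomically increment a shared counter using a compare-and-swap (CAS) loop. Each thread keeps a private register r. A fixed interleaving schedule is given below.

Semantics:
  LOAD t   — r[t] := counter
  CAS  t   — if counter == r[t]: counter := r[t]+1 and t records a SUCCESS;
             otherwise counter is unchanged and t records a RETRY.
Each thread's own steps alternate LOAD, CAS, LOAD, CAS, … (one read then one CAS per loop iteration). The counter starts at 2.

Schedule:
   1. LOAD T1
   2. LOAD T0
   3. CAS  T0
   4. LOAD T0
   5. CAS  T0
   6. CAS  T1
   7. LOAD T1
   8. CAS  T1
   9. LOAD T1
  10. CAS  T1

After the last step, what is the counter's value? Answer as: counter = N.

1. LOAD T1 → mem=2 r[T1]=2 [LOAD]
2. LOAD T0 → mem=2 r[T0]=2 [LOAD]
3. CAS T0 → mem=3 r[T0]=2 [OK]
4. LOAD T0 → mem=3 r[T0]=3 [LOAD]
5. CAS T0 → mem=4 r[T0]=3 [OK]
6. CAS T1 → mem=4 r[T1]=2 [RETRY]
7. LOAD T1 → mem=4 r[T1]=4 [LOAD]
8. CAS T1 → mem=5 r[T1]=4 [OK]
9. LOAD T1 → mem=5 r[T1]=5 [LOAD]
10. CAS T1 → mem=6 r[T1]=5 [OK]

counter = 6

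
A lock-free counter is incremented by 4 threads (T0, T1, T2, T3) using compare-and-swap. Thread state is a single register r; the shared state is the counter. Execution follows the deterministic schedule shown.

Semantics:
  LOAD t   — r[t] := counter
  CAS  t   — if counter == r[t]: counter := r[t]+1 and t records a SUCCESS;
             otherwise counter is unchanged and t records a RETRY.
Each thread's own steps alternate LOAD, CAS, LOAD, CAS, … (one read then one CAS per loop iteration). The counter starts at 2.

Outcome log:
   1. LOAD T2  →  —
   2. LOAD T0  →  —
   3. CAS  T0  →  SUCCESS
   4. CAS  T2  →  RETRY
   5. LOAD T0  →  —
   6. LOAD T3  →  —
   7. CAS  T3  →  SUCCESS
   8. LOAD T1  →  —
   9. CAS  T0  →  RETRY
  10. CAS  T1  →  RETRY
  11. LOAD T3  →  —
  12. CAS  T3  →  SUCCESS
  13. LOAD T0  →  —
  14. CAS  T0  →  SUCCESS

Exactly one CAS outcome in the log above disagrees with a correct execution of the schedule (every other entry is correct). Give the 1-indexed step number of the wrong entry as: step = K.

Correct run:
   1) LOAD T2:  M=2  r_T2=2
   2) LOAD T0:  M=2  r_T0=2
   3) CAS  T0:  M=3  r_T0=2 ✓
   4) CAS  T2:  M=3  r_T2=2 ✗
   5) LOAD T0:  M=3  r_T0=3
   6) LOAD T3:  M=3  r_T3=3
   7) CAS  T3:  M=4  r_T3=3 ✓
   8) LOAD T1:  M=4  r_T1=4
   9) CAS  T0:  M=4  r_T0=3 ✗
  10) CAS  T1:  M=5  r_T1=4 ✓
  11) LOAD T3:  M=5  r_T3=5
  12) CAS  T3:  M=6  r_T3=5 ✓
  13) LOAD T0:  M=6  r_T0=6
  14) CAS  T0:  M=7  r_T0=6 ✓
Flip is step 10.

step = 10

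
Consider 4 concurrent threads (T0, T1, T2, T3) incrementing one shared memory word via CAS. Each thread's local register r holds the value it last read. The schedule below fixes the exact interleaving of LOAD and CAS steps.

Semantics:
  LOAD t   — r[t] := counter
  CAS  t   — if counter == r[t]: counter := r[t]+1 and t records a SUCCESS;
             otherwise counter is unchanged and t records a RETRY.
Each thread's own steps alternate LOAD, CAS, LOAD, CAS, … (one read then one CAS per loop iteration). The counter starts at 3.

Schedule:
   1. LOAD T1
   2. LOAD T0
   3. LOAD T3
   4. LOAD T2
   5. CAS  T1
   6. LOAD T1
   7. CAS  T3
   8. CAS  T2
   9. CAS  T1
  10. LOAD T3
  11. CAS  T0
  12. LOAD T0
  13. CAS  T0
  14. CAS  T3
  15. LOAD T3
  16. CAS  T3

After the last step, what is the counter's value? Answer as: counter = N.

counter = 7

T1 LOAD — after: cnt=3, r=3 — load
T0 LOAD — after: cnt=3, r=3 — load
T3 LOAD — after: cnt=3, r=3 — load
T2 LOAD — after: cnt=3, r=3 — load
T1 CAS — after: cnt=4, r=3 — ok
T1 LOAD — after: cnt=4, r=4 — load
T3 CAS — after: cnt=4, r=3 — retry
T2 CAS — after: cnt=4, r=3 — retry
T1 CAS — after: cnt=5, r=4 — ok
T3 LOAD — after: cnt=5, r=5 — load
T0 CAS — after: cnt=5, r=3 — retry
T0 LOAD — after: cnt=5, r=5 — load
T0 CAS — after: cnt=6, r=5 — ok
T3 CAS — after: cnt=6, r=5 — retry
T3 LOAD — after: cnt=6, r=6 — load
T3 CAS — after: cnt=7, r=6 — ok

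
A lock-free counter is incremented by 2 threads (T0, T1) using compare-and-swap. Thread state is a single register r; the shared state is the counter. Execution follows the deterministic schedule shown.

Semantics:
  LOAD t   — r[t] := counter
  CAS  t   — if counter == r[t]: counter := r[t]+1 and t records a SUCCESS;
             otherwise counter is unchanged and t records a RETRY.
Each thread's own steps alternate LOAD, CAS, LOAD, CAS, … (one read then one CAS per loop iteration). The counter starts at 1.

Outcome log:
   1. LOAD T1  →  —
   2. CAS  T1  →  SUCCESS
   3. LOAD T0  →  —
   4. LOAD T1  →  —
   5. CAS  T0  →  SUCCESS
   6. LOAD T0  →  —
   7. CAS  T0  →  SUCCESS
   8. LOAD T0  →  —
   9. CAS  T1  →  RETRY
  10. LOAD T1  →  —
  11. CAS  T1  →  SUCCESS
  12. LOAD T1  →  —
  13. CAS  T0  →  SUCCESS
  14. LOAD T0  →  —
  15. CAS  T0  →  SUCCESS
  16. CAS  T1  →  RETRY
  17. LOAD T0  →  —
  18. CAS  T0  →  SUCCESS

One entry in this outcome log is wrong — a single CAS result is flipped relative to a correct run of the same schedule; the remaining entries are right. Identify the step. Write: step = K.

step = 13

Reference trace:
step 1: T1 LOAD ⇒ load; ctr=1 reg=1
step 2: T1 CAS ⇒ ok; ctr=2 reg=1
step 3: T0 LOAD ⇒ load; ctr=2 reg=2
step 4: T1 LOAD ⇒ load; ctr=2 reg=2
step 5: T0 CAS ⇒ ok; ctr=3 reg=2
step 6: T0 LOAD ⇒ load; ctr=3 reg=3
step 7: T0 CAS ⇒ ok; ctr=4 reg=3
step 8: T0 LOAD ⇒ load; ctr=4 reg=4
step 9: T1 CAS ⇒ retry; ctr=4 reg=2
step 10: T1 LOAD ⇒ load; ctr=4 reg=4
step 11: T1 CAS ⇒ ok; ctr=5 reg=4
step 12: T1 LOAD ⇒ load; ctr=5 reg=5
step 13: T0 CAS ⇒ retry; ctr=5 reg=4
step 14: T0 LOAD ⇒ load; ctr=5 reg=5
step 15: T0 CAS ⇒ ok; ctr=6 reg=5
step 16: T1 CAS ⇒ retry; ctr=6 reg=5
step 17: T0 LOAD ⇒ load; ctr=6 reg=6
step 18: T0 CAS ⇒ ok; ctr=7 reg=6
Mismatch at 13.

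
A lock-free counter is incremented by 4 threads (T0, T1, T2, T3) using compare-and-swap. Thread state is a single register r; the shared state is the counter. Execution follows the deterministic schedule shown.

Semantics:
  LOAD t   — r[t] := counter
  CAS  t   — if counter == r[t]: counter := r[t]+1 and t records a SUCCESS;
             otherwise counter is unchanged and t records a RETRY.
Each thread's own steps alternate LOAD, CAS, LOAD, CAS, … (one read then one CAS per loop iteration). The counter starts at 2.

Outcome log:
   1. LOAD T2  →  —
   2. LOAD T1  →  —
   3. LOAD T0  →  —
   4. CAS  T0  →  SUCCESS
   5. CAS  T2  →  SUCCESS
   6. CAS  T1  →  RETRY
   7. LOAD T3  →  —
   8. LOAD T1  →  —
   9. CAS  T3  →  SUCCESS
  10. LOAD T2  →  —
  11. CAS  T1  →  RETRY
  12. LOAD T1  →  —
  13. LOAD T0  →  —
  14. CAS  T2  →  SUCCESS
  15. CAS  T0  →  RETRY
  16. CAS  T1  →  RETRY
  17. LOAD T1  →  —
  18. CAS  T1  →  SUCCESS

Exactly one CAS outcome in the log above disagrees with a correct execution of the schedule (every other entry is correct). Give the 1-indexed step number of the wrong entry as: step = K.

step = 5

Reference trace:
1. LOAD T2 → mem=2 r[T2]=2 [LOAD]
2. LOAD T1 → mem=2 r[T1]=2 [LOAD]
3. LOAD T0 → mem=2 r[T0]=2 [LOAD]
4. CAS T0 → mem=3 r[T0]=2 [OK]
5. CAS T2 → mem=3 r[T2]=2 [RETRY]
6. CAS T1 → mem=3 r[T1]=2 [RETRY]
7. LOAD T3 → mem=3 r[T3]=3 [LOAD]
8. LOAD T1 → mem=3 r[T1]=3 [LOAD]
9. CAS T3 → mem=4 r[T3]=3 [OK]
10. LOAD T2 → mem=4 r[T2]=4 [LOAD]
11. CAS T1 → mem=4 r[T1]=3 [RETRY]
12. LOAD T1 → mem=4 r[T1]=4 [LOAD]
13. LOAD T0 → mem=4 r[T0]=4 [LOAD]
14. CAS T2 → mem=5 r[T2]=4 [OK]
15. CAS T0 → mem=5 r[T0]=4 [RETRY]
16. CAS T1 → mem=5 r[T1]=4 [RETRY]
17. LOAD T1 → mem=5 r[T1]=5 [LOAD]
18. CAS T1 → mem=6 r[T1]=5 [OK]
Mismatch at 5.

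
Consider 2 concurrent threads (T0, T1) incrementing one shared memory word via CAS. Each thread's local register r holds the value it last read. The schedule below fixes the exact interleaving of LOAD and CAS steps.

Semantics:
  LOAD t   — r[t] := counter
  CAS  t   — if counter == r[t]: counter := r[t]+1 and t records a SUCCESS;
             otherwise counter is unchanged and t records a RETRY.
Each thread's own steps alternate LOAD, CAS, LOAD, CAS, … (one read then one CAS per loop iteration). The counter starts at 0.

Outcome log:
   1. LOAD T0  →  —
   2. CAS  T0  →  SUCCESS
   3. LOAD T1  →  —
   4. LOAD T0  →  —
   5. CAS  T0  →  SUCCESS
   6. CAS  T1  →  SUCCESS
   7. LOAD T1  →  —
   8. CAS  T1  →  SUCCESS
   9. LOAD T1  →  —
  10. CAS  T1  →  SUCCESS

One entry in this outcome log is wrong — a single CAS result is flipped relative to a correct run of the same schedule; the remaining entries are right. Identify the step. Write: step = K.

Reference trace:
#1 T0 reads 0
#2 T0 CAS(0→1) writes; counter now 1
#3 T1 reads 1
#4 T0 reads 1
#5 T0 CAS(1→2) writes; counter now 2
#6 T1 CAS(1→2) fails; counter now 2
#7 T1 reads 2
#8 T1 CAS(2→3) writes; counter now 3
#9 T1 reads 3
#10 T1 CAS(3→4) writes; counter now 4
Mismatch at 6.

step = 6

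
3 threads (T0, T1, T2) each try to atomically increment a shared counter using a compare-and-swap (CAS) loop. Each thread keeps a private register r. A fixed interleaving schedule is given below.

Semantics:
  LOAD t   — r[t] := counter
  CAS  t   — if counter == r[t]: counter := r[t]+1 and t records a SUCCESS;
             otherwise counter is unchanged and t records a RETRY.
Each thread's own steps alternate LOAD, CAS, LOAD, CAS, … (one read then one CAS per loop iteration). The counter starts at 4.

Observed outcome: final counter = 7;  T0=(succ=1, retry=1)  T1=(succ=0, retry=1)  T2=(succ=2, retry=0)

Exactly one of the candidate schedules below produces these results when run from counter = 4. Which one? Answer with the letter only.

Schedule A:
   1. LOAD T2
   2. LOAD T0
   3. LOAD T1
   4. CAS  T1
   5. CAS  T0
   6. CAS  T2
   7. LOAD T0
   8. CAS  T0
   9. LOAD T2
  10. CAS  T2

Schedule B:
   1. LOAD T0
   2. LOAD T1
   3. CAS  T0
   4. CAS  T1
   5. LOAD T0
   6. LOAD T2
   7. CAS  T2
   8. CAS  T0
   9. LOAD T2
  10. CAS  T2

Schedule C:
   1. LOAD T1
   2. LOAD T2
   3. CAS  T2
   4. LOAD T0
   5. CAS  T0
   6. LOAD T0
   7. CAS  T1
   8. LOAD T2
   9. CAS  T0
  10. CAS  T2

B

Run B:
#1 T0 reads 4
#2 T1 reads 4
#3 T0 CAS(4→5) writes; counter now 5
#4 T1 CAS(4→5) fails; counter now 5
#5 T0 reads 5
#6 T2 reads 5
#7 T2 CAS(5→6) writes; counter now 6
#8 T0 CAS(5→6) fails; counter now 6
#9 T2 reads 6
#10 T2 CAS(6→7) writes; counter now 7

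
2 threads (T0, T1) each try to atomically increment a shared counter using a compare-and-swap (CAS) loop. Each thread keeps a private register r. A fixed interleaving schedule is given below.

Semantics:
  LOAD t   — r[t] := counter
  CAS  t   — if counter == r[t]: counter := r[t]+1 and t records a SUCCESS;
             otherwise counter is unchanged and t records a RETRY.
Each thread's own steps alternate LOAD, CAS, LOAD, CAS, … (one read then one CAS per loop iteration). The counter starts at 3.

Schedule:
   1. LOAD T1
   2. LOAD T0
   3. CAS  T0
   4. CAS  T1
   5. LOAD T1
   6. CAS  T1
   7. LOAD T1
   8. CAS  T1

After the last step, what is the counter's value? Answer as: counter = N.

counter = 6

[1] T1.load  rd  (counter 3, T1.r 3)
[2] T0.load  rd  (counter 3, T0.r 3)
[3] T0.cas  hit  (counter 4, T0.r 3)
[4] T1.cas  miss  (counter 4, T1.r 3)
[5] T1.load  rd  (counter 4, T1.r 4)
[6] T1.cas  hit  (counter 5, T1.r 4)
[7] T1.load  rd  (counter 5, T1.r 5)
[8] T1.cas  hit  (counter 6, T1.r 5)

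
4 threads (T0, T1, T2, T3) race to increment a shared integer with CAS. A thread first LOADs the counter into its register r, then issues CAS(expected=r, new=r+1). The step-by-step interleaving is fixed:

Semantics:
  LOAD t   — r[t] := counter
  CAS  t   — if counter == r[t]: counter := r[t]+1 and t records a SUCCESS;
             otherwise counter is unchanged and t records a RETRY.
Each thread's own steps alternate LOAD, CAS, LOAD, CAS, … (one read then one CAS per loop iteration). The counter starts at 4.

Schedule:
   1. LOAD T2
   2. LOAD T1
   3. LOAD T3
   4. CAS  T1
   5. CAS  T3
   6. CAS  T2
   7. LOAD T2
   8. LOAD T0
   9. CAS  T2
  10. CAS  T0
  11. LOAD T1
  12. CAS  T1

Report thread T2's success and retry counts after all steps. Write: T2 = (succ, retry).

T2 = (1, 1)

step 1: T2 LOAD ⇒ load; ctr=4 reg=4
step 2: T1 LOAD ⇒ load; ctr=4 reg=4
step 3: T3 LOAD ⇒ load; ctr=4 reg=4
step 4: T1 CAS ⇒ ok; ctr=5 reg=4
step 5: T3 CAS ⇒ retry; ctr=5 reg=4
step 6: T2 CAS ⇒ retry; ctr=5 reg=4
step 7: T2 LOAD ⇒ load; ctr=5 reg=5
step 8: T0 LOAD ⇒ load; ctr=5 reg=5
step 9: T2 CAS ⇒ ok; ctr=6 reg=5
step 10: T0 CAS ⇒ retry; ctr=6 reg=5
step 11: T1 LOAD ⇒ load; ctr=6 reg=6
step 12: T1 CAS ⇒ ok; ctr=7 reg=6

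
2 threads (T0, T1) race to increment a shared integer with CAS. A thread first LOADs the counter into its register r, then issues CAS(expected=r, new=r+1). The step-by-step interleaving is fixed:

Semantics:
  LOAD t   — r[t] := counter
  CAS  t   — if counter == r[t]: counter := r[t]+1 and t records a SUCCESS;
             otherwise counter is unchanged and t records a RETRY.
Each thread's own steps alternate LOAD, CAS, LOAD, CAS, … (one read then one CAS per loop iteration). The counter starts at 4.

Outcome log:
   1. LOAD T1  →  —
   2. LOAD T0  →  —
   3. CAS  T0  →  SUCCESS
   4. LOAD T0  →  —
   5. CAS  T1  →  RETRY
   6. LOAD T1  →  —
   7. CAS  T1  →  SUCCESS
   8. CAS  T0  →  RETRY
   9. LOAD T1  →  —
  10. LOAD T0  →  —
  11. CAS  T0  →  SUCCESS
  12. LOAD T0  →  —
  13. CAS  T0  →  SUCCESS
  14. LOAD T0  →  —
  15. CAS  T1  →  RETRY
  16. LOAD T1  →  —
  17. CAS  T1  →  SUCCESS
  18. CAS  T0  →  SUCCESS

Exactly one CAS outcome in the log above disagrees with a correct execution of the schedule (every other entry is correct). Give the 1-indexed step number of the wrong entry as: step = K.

Correct run:
[1] T1.load  rd  (counter 4, T1.r 4)
[2] T0.load  rd  (counter 4, T0.r 4)
[3] T0.cas  hit  (counter 5, T0.r 4)
[4] T0.load  rd  (counter 5, T0.r 5)
[5] T1.cas  miss  (counter 5, T1.r 4)
[6] T1.load  rd  (counter 5, T1.r 5)
[7] T1.cas  hit  (counter 6, T1.r 5)
[8] T0.cas  miss  (counter 6, T0.r 5)
[9] T1.load  rd  (counter 6, T1.r 6)
[10] T0.load  rd  (counter 6, T0.r 6)
[11] T0.cas  hit  (counter 7, T0.r 6)
[12] T0.load  rd  (counter 7, T0.r 7)
[13] T0.cas  hit  (counter 8, T0.r 7)
[14] T0.load  rd  (counter 8, T0.r 8)
[15] T1.cas  miss  (counter 8, T1.r 6)
[16] T1.load  rd  (counter 8, T1.r 8)
[17] T1.cas  hit  (counter 9, T1.r 8)
[18] T0.cas  miss  (counter 9, T0.r 8)
Log disagrees first at step 18.

step = 18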